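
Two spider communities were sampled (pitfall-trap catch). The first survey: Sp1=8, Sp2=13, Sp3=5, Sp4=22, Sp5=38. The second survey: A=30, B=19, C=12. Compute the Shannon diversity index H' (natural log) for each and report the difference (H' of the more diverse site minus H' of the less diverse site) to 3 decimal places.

The first survey: N=86, proportions 0.09302, 0.15116, 0.05814, 0.25581, 0.44186, giving H' = 1.38158 (working shown to 5 dp, full precision carried).
The second survey: N=61, proportions 0.4918, 0.31148, 0.19672, giving H' = 1.03220.
Difference = |1.38158 − 1.03220| = 0.34938, i.e. 0.349 to 3 decimal places.

0.349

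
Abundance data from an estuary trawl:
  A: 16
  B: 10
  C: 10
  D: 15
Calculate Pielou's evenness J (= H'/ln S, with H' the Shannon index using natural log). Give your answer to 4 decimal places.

Total N = 16+10+10+15 = 51, so the proportions are 0.313725, 0.196078, 0.196078, 0.294118 (working shown to 6 dp, full precision carried).
H' = −Σ pᵢ ln pᵢ = −((-0.363682) + (-0.319459) + (-0.319459) + (-0.359934)) = 1.362534.
With S = 4 species, ln S = 1.386294, so J = 1.362534/1.386294 = 0.982861, i.e. 0.9829 to 4 decimal places.

0.9829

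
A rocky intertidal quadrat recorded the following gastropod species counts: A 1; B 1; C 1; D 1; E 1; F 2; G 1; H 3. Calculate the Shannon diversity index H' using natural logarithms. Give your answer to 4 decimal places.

1.9722

Total N = 1+1+1+1+1+2+1+3 = 11, so the proportions are 0.090909, 0.090909, 0.090909, 0.090909, 0.090909, 0.181818, 0.090909, 0.272727 (working shown to 6 dp, full precision carried).
Each pᵢ ln pᵢ term: 0.090909×(-2.397895)=-0.217990, 0.090909×(-2.397895)=-0.217990, 0.090909×(-2.397895)=-0.217990, 0.090909×(-2.397895)=-0.217990, 0.090909×(-2.397895)=-0.217990, 0.181818×(-1.704748)=-0.309954, 0.090909×(-2.397895)=-0.217990, 0.272727×(-1.299283)=-0.354350.
Sum = -1.972247, so H' = 1.9722.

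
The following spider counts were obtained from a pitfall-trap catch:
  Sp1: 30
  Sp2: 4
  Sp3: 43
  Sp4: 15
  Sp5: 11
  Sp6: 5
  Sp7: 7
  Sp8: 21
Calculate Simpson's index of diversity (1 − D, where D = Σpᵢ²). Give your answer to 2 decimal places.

0.80

Total N = 30+4+43+15+11+5+7+21 = 136, so the proportions are 0.2206, 0.0294, 0.3162, 0.1103, 0.0809, 0.0368, 0.0515, 0.1544 (working shown to 4 dp, full precision carried).
D = 0.2206² + 0.0294² + 0.3162² + 0.1103² + 0.0809² + 0.0368² + 0.0515² + 0.1544² = 0.0487 + 0.0009 + 0.1000 + 0.0122 + 0.0065 + 0.0014 + 0.0026 + 0.0238 = 0.1960.
So 1 − D = 0.8040, i.e. 0.80 to 2 decimal places.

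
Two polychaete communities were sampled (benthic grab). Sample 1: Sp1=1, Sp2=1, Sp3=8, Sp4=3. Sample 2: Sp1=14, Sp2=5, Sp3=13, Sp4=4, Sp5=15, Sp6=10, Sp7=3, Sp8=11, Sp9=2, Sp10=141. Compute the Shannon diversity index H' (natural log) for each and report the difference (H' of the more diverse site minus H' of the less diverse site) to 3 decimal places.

0.333

Sample 1: N=13, proportions 0.07692, 0.07692, 0.61538, 0.23077, giving H' = 1.03177 (working shown to 5 dp, full precision carried).
Sample 2: N=218, proportions 0.06422, 0.02294, 0.05963, 0.01835, 0.06881, 0.04587, 0.01376, 0.05046, 0.00917, 0.64679, giving H' = 1.36448.
Difference = |1.03177 − 1.36448| = 0.33271, i.e. 0.333 to 3 decimal places.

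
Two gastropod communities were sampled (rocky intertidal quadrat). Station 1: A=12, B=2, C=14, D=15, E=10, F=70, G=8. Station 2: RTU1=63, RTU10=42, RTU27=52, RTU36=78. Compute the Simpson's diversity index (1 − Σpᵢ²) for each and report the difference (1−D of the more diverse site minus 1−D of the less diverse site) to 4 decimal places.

0.0653

Station 1: N=131, proportions 0.0916031, 0.0152672, 0.1068702, 0.1145038, 0.0763359, 0.5343511, 0.0610687, giving 1−D = 0.6717557 (working shown to 7 dp, full precision carried).
Station 2: N=235, proportions 0.2680851, 0.1787234, 0.2212766, 0.3319149, giving 1−D = 0.7370575.
Difference = |0.6717557 − 0.7370575| = 0.0653018, i.e. 0.0653 to 4 decimal places.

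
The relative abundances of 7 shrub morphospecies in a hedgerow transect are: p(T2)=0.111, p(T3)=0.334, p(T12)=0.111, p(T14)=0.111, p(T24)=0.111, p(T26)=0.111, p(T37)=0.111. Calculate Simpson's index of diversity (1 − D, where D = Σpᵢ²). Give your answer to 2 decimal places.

0.81

D = 0.111² + 0.334² + 0.111² + 0.111² + 0.111² + 0.111² + 0.111² = 0.0123 + 0.1116 + 0.0123 + 0.0123 + 0.0123 + 0.0123 + 0.0123 = 0.1855 (working shown to 4 dp, full precision carried).
So 1 − D = 0.8145, i.e. 0.81 to 2 decimal places.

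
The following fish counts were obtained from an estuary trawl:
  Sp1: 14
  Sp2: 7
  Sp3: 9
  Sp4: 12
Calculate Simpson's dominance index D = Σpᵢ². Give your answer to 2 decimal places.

Total N = 14+7+9+12 = 42, so the proportions are 0.3333, 0.1667, 0.2143, 0.2857 (working shown to 4 dp, full precision carried).
D = 0.3333² + 0.1667² + 0.2143² + 0.2857² = 0.1111 + 0.0278 + 0.0459 + 0.0816 = 0.2664.
To 2 decimal places, D = 0.27.

0.27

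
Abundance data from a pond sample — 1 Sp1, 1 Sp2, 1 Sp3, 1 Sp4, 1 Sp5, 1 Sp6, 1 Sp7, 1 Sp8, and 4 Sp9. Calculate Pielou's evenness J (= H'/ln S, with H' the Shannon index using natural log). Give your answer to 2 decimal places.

0.92

Total N = 1+1+1+1+1+1+1+1+4 = 12, so the proportions are 0.0833, 0.0833, 0.0833, 0.0833, 0.0833, 0.0833, 0.0833, 0.0833, 0.3333 (working shown to 4 dp, full precision carried).
H' = −Σ pᵢ ln pᵢ = −((-0.2071) + (-0.2071) + (-0.2071) + (-0.2071) + (-0.2071) + (-0.2071) + (-0.2071) + (-0.2071) + (-0.3662)) = 2.0228.
With S = 9 species, ln S = 2.1972, so J = 2.0228/2.1972 = 0.9206, i.e. 0.92 to 2 decimal places.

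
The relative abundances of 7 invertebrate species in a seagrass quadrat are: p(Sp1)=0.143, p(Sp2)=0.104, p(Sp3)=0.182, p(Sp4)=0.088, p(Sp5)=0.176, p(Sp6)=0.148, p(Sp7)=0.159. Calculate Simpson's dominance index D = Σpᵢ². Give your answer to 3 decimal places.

0.150

D = 0.143² + 0.104² + 0.182² + 0.088² + 0.176² + 0.148² + 0.159² = 0.02045 + 0.01082 + 0.03312 + 0.00774 + 0.03098 + 0.02190 + 0.02528 = 0.15029 (working shown to 5 dp, full precision carried).
To 3 decimal places, D = 0.150.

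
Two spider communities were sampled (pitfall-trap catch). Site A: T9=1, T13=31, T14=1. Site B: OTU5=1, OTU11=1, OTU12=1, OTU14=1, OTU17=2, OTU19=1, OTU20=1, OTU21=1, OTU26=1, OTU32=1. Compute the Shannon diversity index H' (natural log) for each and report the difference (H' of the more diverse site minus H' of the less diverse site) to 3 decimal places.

2.001

Site A: N=33, proportions 0.0303, 0.93939, 0.0303, giving H' = 0.27064 (working shown to 5 dp, full precision carried).
Site B: N=11, proportions 0.09091, 0.09091, 0.09091, 0.09091, 0.18182, 0.09091, 0.09091, 0.09091, 0.09091, 0.09091, giving H' = 2.27187.
Difference = |0.27064 − 2.27187| = 2.00123, i.e. 2.001 to 3 decimal places.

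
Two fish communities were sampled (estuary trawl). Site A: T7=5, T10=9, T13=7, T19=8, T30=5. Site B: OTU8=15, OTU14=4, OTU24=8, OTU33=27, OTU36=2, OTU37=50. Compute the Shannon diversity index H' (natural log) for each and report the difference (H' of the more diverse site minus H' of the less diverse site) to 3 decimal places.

Site A: N=34, proportions 0.1470588, 0.2647059, 0.2058824, 0.2352941, 0.1470588, giving H' = 1.5814692 (working shown to 7 dp, full precision carried).
Site B: N=106, proportions 0.1415094, 0.0377358, 0.0754717, 0.254717, 0.0188679, 0.4716981, giving H' = 1.3730947.
Difference = |1.5814692 − 1.3730947| = 0.2083745, i.e. 0.208 to 3 decimal places.

0.208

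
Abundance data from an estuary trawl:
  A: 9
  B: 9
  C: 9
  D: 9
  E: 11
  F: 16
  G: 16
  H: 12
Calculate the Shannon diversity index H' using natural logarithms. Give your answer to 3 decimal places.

2.049

Total N = 9+9+9+9+11+16+16+12 = 91, so the proportions are 0.0989, 0.0989, 0.0989, 0.0989, 0.12088, 0.17582, 0.17582, 0.13187 (working shown to 5 dp, full precision carried).
Each pᵢ ln pᵢ term: 0.0989×(-2.31363)=-0.22882, 0.0989×(-2.31363)=-0.22882, 0.0989×(-2.31363)=-0.22882, 0.0989×(-2.31363)=-0.22882, 0.12088×(-2.11296)=-0.25541, 0.17582×(-1.73827)=-0.30563, 0.17582×(-1.73827)=-0.30563, 0.13187×(-2.02595)=-0.26716.
Sum = -2.04912, so H' = 2.049.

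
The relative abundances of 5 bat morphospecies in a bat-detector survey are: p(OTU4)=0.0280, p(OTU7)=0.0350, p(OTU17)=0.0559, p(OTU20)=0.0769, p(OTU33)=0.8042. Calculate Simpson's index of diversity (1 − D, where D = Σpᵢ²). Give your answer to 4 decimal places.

0.3422

D = 0.028² + 0.035² + 0.0559² + 0.0769² + 0.8042² = 0.000784 + 0.001225 + 0.003125 + 0.005914 + 0.646738 = 0.657785 (working shown to 6 dp, full precision carried).
So 1 − D = 0.342215, i.e. 0.3422 to 4 decimal places.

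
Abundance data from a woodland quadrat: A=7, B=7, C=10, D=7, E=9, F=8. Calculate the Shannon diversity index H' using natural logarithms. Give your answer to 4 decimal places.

1.7816

Total N = 7+7+10+7+9+8 = 48, so the proportions are 0.145833, 0.145833, 0.208333, 0.145833, 0.1875, 0.166667 (working shown to 6 dp, full precision carried).
Each pᵢ ln pᵢ term: 0.145833×(-1.925291)=-0.280772, 0.145833×(-1.925291)=-0.280772, 0.208333×(-1.568616)=-0.326795, 0.145833×(-1.925291)=-0.280772, 0.1875×(-1.673976)=-0.313871, 0.166667×(-1.791759)=-0.298627.
Sum = -1.781607, so H' = 1.7816.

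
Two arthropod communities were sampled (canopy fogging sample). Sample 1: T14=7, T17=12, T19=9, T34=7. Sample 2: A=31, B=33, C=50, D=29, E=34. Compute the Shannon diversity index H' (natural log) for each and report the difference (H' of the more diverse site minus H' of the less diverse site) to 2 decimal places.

0.23

Sample 1: N=35, proportions 0.2, 0.3428571, 0.2571429, 0.2, giving H' = 1.3600154 (working shown to 7 dp, full precision carried).
Sample 2: N=177, proportions 0.1751412, 0.1864407, 0.2824859, 0.1638418, 0.1920904, giving H' = 1.5886506.
Difference = |1.3600154 − 1.5886506| = 0.2286352, i.e. 0.23 to 2 decimal places.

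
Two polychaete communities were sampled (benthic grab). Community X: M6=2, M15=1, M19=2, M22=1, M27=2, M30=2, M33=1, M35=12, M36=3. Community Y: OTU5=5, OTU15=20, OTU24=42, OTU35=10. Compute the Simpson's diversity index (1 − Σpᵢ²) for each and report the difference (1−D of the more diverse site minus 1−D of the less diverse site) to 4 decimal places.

Community X: N=26, proportions 0.0769231, 0.0384615, 0.0769231, 0.0384615, 0.0769231, 0.0769231, 0.0384615, 0.4615385, 0.1153846, giving 1−D = 0.7455621 (working shown to 7 dp, full precision carried).
Community Y: N=77, proportions 0.0649351, 0.2597403, 0.5454545, 0.1298701, giving 1−D = 0.6139315.
Difference = |0.7455621 − 0.6139315| = 0.1316306, i.e. 0.1316 to 4 decimal places.

0.1316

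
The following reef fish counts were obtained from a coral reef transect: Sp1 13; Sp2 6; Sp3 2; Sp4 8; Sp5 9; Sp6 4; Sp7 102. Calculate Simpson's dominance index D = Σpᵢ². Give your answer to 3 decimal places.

0.520

Total N = 13+6+2+8+9+4+102 = 144, so the proportions are 0.09028, 0.04167, 0.01389, 0.05556, 0.0625, 0.02778, 0.70833 (working shown to 5 dp, full precision carried).
D = 0.09028² + 0.04167² + 0.01389² + 0.05556² + 0.0625² + 0.02778² + 0.70833² = 0.00815 + 0.00174 + 0.00019 + 0.00309 + 0.00391 + 0.00077 + 0.50174 = 0.51958.
To 3 decimal places, D = 0.520.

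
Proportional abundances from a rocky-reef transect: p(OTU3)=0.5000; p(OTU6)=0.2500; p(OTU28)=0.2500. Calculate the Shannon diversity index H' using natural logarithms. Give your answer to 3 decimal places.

1.040

Each pᵢ ln pᵢ term (working shown to 5 dp, full precision carried): 0.5×(-0.69315)=-0.34657, 0.25×(-1.38629)=-0.34657, 0.25×(-1.38629)=-0.34657.
Sum = -1.03972, so H' = 1.040.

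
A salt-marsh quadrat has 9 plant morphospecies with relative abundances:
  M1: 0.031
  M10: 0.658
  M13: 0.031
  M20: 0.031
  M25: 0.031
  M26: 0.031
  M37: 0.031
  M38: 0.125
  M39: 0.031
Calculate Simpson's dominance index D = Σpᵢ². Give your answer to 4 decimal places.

0.4553

D = 0.031² + 0.658² + 0.031² + 0.031² + 0.031² + 0.031² + 0.031² + 0.125² + 0.031² = 0.000961 + 0.432964 + 0.000961 + 0.000961 + 0.000961 + 0.000961 + 0.000961 + 0.015625 + 0.000961 = 0.455316 (working shown to 6 dp, full precision carried).
To 4 decimal places, D = 0.4553.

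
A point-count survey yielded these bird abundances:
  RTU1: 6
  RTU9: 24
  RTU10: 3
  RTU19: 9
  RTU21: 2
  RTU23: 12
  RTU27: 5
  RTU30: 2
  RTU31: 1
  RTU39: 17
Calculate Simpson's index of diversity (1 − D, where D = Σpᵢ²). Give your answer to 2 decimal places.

Total N = 6+24+3+9+2+12+5+2+1+17 = 81, so the proportions are 0.0741, 0.2963, 0.037, 0.1111, 0.0247, 0.1481, 0.0617, 0.0247, 0.0123, 0.2099 (working shown to 4 dp, full precision carried).
D = 0.0741² + 0.2963² + 0.037² + 0.1111² + 0.0247² + 0.1481² + 0.0617² + 0.0247² + 0.0123² + 0.2099² = 0.0055 + 0.0878 + 0.0014 + 0.0123 + 0.0006 + 0.0219 + 0.0038 + 0.0006 + 0.0002 + 0.0440 = 0.1782.
So 1 − D = 0.8218, i.e. 0.82 to 2 decimal places.

0.82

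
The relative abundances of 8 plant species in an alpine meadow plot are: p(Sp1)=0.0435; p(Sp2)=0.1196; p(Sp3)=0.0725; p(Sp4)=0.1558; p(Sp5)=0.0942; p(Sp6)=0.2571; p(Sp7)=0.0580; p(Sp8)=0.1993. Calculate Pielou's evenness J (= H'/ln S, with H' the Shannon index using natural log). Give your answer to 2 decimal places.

H' = −Σ pᵢ ln pᵢ = −((-0.1364) + (-0.2540) + (-0.1903) + (-0.2897) + (-0.2225) + (-0.3492) + (-0.1651) + (-0.3215)) = 1.9286 (working shown to 4 dp, full precision carried).
With S = 8 species, ln S = 2.0794, so J = 1.9286/2.0794 = 0.9275, i.e. 0.93 to 2 decimal places.

0.93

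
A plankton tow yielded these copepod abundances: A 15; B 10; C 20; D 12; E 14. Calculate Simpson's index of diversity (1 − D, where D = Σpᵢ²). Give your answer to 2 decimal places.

Total N = 15+10+20+12+14 = 71, so the proportions are 0.2113, 0.1408, 0.2817, 0.169, 0.1972 (working shown to 4 dp, full precision carried).
D = 0.2113² + 0.1408² + 0.2817² + 0.169² + 0.1972² = 0.0446 + 0.0198 + 0.0793 + 0.0286 + 0.0389 = 0.2113.
So 1 − D = 0.7887, i.e. 0.79 to 2 decimal places.

0.79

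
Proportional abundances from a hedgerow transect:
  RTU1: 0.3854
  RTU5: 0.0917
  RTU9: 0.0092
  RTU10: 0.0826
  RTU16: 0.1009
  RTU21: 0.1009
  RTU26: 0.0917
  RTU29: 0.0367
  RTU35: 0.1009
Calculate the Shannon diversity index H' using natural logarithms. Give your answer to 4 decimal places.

1.8703

Each pᵢ ln pᵢ term (working shown to 6 dp, full precision carried): 0.3854×(-0.953474)=-0.367469, 0.0917×(-2.389233)=-0.219093, 0.0092×(-4.688552)=-0.043135, 0.0826×(-2.493746)=-0.205983, 0.1009×(-2.293625)=-0.231427, 0.1009×(-2.293625)=-0.231427, 0.0917×(-2.389233)=-0.219093, 0.0367×(-3.304979)=-0.121293, 0.1009×(-2.293625)=-0.231427.
Sum = -1.870345, so H' = 1.8703.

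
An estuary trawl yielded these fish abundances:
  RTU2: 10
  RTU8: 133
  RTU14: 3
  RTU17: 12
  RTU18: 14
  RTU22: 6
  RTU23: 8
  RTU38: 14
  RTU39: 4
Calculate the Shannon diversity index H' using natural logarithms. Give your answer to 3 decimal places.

1.331

Total N = 10+133+3+12+14+6+8+14+4 = 204, so the proportions are 0.04902, 0.65196, 0.01471, 0.05882, 0.06863, 0.02941, 0.03922, 0.06863, 0.01961 (working shown to 5 dp, full precision carried).
Each pᵢ ln pᵢ term: 0.04902×(-3.01553)=-0.14782, 0.65196×(-0.42777)=-0.27889, 0.01471×(-4.21951)=-0.06205, 0.05882×(-2.83321)=-0.16666, 0.06863×(-2.67906)=-0.18386, 0.02941×(-3.52636)=-0.10372, 0.03922×(-3.23868)=-0.12701, 0.06863×(-2.67906)=-0.18386, 0.01961×(-3.93183)=-0.07709.
Sum = -1.33095, so H' = 1.331.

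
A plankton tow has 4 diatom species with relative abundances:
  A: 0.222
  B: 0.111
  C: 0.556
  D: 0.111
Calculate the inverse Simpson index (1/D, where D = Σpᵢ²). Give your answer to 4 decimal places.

D = 0.222² + 0.111² + 0.556² + 0.111² = 0.0492840 + 0.0123210 + 0.3091360 + 0.0123210 = 0.3830620 (working shown to 7 dp, full precision carried).
So 1/D = 2.610543, i.e. 2.6105 to 4 decimal places.

2.6105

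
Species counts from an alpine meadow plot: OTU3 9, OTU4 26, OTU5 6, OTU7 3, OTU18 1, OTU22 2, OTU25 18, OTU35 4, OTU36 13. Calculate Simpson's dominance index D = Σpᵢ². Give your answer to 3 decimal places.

0.196

Total N = 9+26+6+3+1+2+18+4+13 = 82, so the proportions are 0.10976, 0.31707, 0.07317, 0.03659, 0.0122, 0.02439, 0.21951, 0.04878, 0.15854 (working shown to 5 dp, full precision carried).
D = 0.10976² + 0.31707² + 0.07317² + 0.03659² + 0.0122² + 0.02439² + 0.21951² + 0.04878² + 0.15854² = 0.01205 + 0.10054 + 0.00535 + 0.00134 + 0.00015 + 0.00059 + 0.04819 + 0.00238 + 0.02513 = 0.19572.
To 3 decimal places, D = 0.196.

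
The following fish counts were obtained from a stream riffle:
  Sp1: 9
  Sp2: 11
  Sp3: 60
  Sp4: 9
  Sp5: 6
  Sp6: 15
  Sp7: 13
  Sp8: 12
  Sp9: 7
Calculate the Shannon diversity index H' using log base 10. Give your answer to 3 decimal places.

0.807

Total N = 9+11+60+9+6+15+13+12+7 = 142, so the proportions are 0.06338, 0.07746, 0.42254, 0.06338, 0.04225, 0.10563, 0.09155, 0.08451, 0.0493 (working shown to 5 dp, full precision carried).
Each pᵢ log₁₀ pᵢ term: 0.06338×(-1.19805)=-0.07593, 0.07746×(-1.11090)=-0.08606, 0.42254×(-0.37414)=-0.15809, 0.06338×(-1.19805)=-0.07593, 0.04225×(-1.37414)=-0.05806, 0.10563×(-0.97620)=-0.10312, 0.09155×(-1.03834)=-0.09506, 0.08451×(-1.07311)=-0.09069, 0.0493×(-1.30719)=-0.06444.
Sum = -0.80737, so H' = 0.807.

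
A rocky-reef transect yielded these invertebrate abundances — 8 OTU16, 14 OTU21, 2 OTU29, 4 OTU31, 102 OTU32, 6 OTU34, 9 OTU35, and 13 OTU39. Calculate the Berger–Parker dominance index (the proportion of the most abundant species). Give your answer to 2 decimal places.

0.65

Total N = 8+14+2+4+102+6+9+13 = 158, so the proportions are 0.0506, 0.0886, 0.0127, 0.0253, 0.6456, 0.038, 0.057, 0.0823 (working shown to 4 dp, full precision carried).
The largest proportion is 0.6456, i.e. d = 0.65 to 2 decimal places.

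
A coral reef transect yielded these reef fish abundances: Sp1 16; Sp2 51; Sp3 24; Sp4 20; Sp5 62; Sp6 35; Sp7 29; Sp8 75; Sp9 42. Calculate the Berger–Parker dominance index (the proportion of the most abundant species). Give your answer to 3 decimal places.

0.212

Total N = 16+51+24+20+62+35+29+75+42 = 354, so the proportions are 0.0452, 0.14407, 0.0678, 0.0565, 0.17514, 0.09887, 0.08192, 0.21186, 0.11864 (working shown to 5 dp, full precision carried).
The largest proportion is 0.21186, i.e. d = 0.212 to 3 decimal places.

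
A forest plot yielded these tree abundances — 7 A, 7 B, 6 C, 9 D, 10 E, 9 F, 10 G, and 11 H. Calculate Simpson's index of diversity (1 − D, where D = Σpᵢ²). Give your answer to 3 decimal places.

Total N = 7+7+6+9+10+9+10+11 = 69, so the proportions are 0.10145, 0.10145, 0.08696, 0.13043, 0.14493, 0.13043, 0.14493, 0.15942 (working shown to 5 dp, full precision carried).
D = 0.10145² + 0.10145² + 0.08696² + 0.13043² + 0.14493² + 0.13043² + 0.14493² + 0.15942² = 0.01029 + 0.01029 + 0.00756 + 0.01701 + 0.02100 + 0.01701 + 0.02100 + 0.02541 = 0.12959.
So 1 − D = 0.87041, i.e. 0.870 to 3 decimal places.

0.870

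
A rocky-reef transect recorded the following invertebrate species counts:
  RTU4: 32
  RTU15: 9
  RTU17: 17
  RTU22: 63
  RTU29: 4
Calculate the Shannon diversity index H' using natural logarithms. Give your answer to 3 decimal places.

1.265

Total N = 32+9+17+63+4 = 125, so the proportions are 0.256, 0.072, 0.136, 0.504, 0.032 (working shown to 5 dp, full precision carried).
Each pᵢ ln pᵢ term: 0.256×(-1.36258)=-0.34882, 0.072×(-2.63109)=-0.18944, 0.136×(-1.99510)=-0.27133, 0.504×(-0.68518)=-0.34533, 0.032×(-3.44202)=-0.11014.
Sum = -1.26507, so H' = 1.265.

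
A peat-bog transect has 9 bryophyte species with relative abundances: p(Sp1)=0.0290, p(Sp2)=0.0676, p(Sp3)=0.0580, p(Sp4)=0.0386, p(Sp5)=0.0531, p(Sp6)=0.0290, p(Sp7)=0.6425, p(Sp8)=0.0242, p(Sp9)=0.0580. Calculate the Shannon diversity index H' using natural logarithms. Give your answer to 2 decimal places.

Each pᵢ ln pᵢ term (working shown to 4 dp, full precision carried): 0.029×(-3.5405)=-0.1027, 0.0676×(-2.6941)=-0.1821, 0.058×(-2.8473)=-0.1651, 0.0386×(-3.2545)=-0.1256, 0.0531×(-2.9356)=-0.1559, 0.029×(-3.5405)=-0.1027, 0.6425×(-0.4424)=-0.2842, 0.0242×(-3.7214)=-0.0901, 0.058×(-2.8473)=-0.1651.
Sum = -1.3736, so H' = 1.37.

1.37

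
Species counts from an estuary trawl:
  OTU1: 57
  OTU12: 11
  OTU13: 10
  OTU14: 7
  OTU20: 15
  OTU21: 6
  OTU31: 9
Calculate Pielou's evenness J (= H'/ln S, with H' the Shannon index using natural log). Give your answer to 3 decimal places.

0.809

Total N = 57+11+10+7+15+6+9 = 115, so the proportions are 0.49565, 0.09565, 0.08696, 0.06087, 0.13043, 0.05217, 0.07826 (working shown to 5 dp, full precision carried).
H' = −Σ pᵢ ln pᵢ = −((-0.34789) + (-0.22450) + (-0.21238) + (-0.17038) + (-0.26568) + (-0.15408) + (-0.19939)) = 1.57429.
With S = 7 species, ln S = 1.94591, so J = 1.57429/1.94591 = 0.80902, i.e. 0.809 to 3 decimal places.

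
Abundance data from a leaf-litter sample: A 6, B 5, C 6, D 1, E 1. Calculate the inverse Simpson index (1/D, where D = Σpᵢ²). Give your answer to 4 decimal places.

Total N = 6+5+6+1+1 = 19, so the proportions are 0.31578947, 0.26315789, 0.31578947, 0.05263158, 0.05263158 (working shown to 8 dp, full precision carried).
D = 0.31578947² + 0.26315789² + 0.31578947² + 0.05263158² + 0.05263158² = 0.09972299 + 0.06925208 + 0.09972299 + 0.00277008 + 0.00277008 = 0.27423823.
So 1/D = 3.646465, i.e. 3.6465 to 4 decimal places.

3.6465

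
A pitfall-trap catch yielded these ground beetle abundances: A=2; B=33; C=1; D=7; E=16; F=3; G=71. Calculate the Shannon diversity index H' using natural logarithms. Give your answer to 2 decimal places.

Total N = 2+33+1+7+16+3+71 = 133, so the proportions are 0.015, 0.2481, 0.0075, 0.0526, 0.1203, 0.0226, 0.5338 (working shown to 4 dp, full precision carried).
Each pᵢ ln pᵢ term: 0.015×(-4.1972)=-0.0631, 0.2481×(-1.3938)=-0.3458, 0.0075×(-4.8903)=-0.0368, 0.0526×(-2.9444)=-0.1550, 0.1203×(-2.1178)=-0.2548, 0.0226×(-3.7917)=-0.0855, 0.5338×(-0.6277)=-0.3351.
Sum = -1.2761, so H' = 1.28.

1.28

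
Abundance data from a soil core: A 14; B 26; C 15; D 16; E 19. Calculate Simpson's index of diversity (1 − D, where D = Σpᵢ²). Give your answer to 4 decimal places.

0.7884

Total N = 14+26+15+16+19 = 90, so the proportions are 0.155556, 0.288889, 0.166667, 0.177778, 0.211111 (working shown to 6 dp, full precision carried).
D = 0.155556² + 0.288889² + 0.166667² + 0.177778² + 0.211111² = 0.024198 + 0.083457 + 0.027778 + 0.031605 + 0.044568 = 0.211605.
So 1 − D = 0.788395, i.e. 0.7884 to 4 decimal places.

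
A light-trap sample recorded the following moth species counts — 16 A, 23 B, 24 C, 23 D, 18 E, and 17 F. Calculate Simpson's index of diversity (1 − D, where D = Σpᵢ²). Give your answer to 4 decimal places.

Total N = 16+23+24+23+18+17 = 121, so the proportions are 0.132231, 0.190083, 0.198347, 0.190083, 0.14876, 0.140496 (working shown to 6 dp, full precision carried).
D = 0.132231² + 0.190083² + 0.198347² + 0.190083² + 0.14876² + 0.140496² = 0.017485 + 0.036131 + 0.039342 + 0.036131 + 0.022130 + 0.019739 = 0.170958.
So 1 − D = 0.829042, i.e. 0.8290 to 4 decimal places.

0.8290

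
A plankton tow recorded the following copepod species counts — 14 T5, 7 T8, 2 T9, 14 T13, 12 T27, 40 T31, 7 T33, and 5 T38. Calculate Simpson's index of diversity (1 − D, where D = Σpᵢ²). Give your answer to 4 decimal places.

Total N = 14+7+2+14+12+40+7+5 = 101, so the proportions are 0.138614, 0.069307, 0.019802, 0.138614, 0.118812, 0.39604, 0.069307, 0.049505 (working shown to 6 dp, full precision carried).
D = 0.138614² + 0.069307² + 0.019802² + 0.138614² + 0.118812² + 0.39604² + 0.069307² + 0.049505² = 0.019214 + 0.004803 + 0.000392 + 0.019214 + 0.014116 + 0.156847 + 0.004803 + 0.002451 = 0.221841.
So 1 − D = 0.778159, i.e. 0.7782 to 4 decimal places.

0.7782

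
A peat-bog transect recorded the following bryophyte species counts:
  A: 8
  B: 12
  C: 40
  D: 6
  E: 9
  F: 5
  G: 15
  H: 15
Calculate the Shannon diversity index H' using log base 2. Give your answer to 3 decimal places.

2.665

Total N = 8+12+40+6+9+5+15+15 = 110, so the proportions are 0.07273, 0.10909, 0.36364, 0.05455, 0.08182, 0.04545, 0.13636, 0.13636 (working shown to 5 dp, full precision carried).
Each pᵢ log₂ pᵢ term: 0.07273×(-3.78136)=-0.27501, 0.10909×(-3.19640)=-0.34870, 0.36364×(-1.45943)=-0.53070, 0.05455×(-4.19640)=-0.22889, 0.08182×(-3.61143)=-0.29548, 0.04545×(-4.45943)=-0.20270, 0.13636×(-2.87447)=-0.39197, 0.13636×(-2.87447)=-0.39197.
Sum = -2.66543, so H' = 2.665.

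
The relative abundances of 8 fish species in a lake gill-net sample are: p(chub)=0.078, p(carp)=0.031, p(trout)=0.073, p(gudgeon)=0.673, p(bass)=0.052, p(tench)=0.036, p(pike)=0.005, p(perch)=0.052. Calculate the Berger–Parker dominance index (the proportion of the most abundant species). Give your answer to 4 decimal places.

0.6730

The largest proportion is 0.673, i.e. d = 0.6730 to 4 decimal places.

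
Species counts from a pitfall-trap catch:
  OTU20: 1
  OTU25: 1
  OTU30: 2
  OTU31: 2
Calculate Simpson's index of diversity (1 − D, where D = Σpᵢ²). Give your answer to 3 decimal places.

0.722

Total N = 1+1+2+2 = 6, so the proportions are 0.16667, 0.16667, 0.33333, 0.33333 (working shown to 5 dp, full precision carried).
D = 0.16667² + 0.16667² + 0.33333² + 0.33333² = 0.02778 + 0.02778 + 0.11111 + 0.11111 = 0.27778.
So 1 − D = 0.72222, i.e. 0.722 to 3 decimal places.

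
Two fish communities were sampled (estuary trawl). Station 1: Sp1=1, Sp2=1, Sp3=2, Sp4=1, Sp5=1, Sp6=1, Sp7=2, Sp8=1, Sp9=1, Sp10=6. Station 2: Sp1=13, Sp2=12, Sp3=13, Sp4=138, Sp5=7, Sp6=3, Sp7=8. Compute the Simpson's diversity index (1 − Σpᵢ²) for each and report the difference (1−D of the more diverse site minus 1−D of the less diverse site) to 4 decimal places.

0.3456

Station 1: N=17, proportions 0.0588235, 0.0588235, 0.1176471, 0.0588235, 0.0588235, 0.0588235, 0.1176471, 0.0588235, 0.0588235, 0.3529412, giving 1−D = 0.8235294 (working shown to 7 dp, full precision carried).
Station 2: N=194, proportions 0.0670103, 0.0618557, 0.0670103, 0.7113402, 0.0360825, 0.0154639, 0.0412371, giving 1−D = 0.4779466.
Difference = |0.8235294 − 0.4779466| = 0.3455828, i.e. 0.3456 to 4 decimal places.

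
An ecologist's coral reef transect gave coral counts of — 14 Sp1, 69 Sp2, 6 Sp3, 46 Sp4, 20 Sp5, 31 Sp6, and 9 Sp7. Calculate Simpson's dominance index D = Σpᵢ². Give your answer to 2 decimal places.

0.22

Total N = 14+69+6+46+20+31+9 = 195, so the proportions are 0.0718, 0.3538, 0.0308, 0.2359, 0.1026, 0.159, 0.0462 (working shown to 4 dp, full precision carried).
D = 0.0718² + 0.3538² + 0.0308² + 0.2359² + 0.1026² + 0.159² + 0.0462² = 0.0052 + 0.1252 + 0.0009 + 0.0556 + 0.0105 + 0.0253 + 0.0021 = 0.2249.
To 2 decimal places, D = 0.22.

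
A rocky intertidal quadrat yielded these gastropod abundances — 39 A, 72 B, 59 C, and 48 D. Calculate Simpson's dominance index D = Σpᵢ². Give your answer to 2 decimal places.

0.26

Total N = 39+72+59+48 = 218, so the proportions are 0.1789, 0.3303, 0.2706, 0.2202 (working shown to 4 dp, full precision carried).
D = 0.1789² + 0.3303² + 0.2706² + 0.2202² = 0.0320 + 0.1091 + 0.0732 + 0.0485 = 0.2628.
To 2 decimal places, D = 0.26.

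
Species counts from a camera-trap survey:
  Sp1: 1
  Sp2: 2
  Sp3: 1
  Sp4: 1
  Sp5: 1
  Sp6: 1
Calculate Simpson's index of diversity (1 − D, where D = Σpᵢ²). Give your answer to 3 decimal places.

0.816

Total N = 1+2+1+1+1+1 = 7, so the proportions are 0.14286, 0.28571, 0.14286, 0.14286, 0.14286, 0.14286 (working shown to 5 dp, full precision carried).
D = 0.14286² + 0.28571² + 0.14286² + 0.14286² + 0.14286² + 0.14286² = 0.02041 + 0.08163 + 0.02041 + 0.02041 + 0.02041 + 0.02041 = 0.18367.
So 1 − D = 0.81633, i.e. 0.816 to 3 decimal places.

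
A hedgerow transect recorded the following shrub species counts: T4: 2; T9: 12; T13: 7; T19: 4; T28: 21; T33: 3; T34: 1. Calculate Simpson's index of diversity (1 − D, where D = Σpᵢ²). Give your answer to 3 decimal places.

0.734

Total N = 2+12+7+4+21+3+1 = 50, so the proportions are 0.04, 0.24, 0.14, 0.08, 0.42, 0.06, 0.02 (working shown to 5 dp, full precision carried).
D = 0.04² + 0.24² + 0.14² + 0.08² + 0.42² + 0.06² + 0.02² = 0.00160 + 0.05760 + 0.01960 + 0.00640 + 0.17640 + 0.00360 + 0.00040 = 0.26560.
So 1 − D = 0.73440, i.e. 0.734 to 3 decimal places.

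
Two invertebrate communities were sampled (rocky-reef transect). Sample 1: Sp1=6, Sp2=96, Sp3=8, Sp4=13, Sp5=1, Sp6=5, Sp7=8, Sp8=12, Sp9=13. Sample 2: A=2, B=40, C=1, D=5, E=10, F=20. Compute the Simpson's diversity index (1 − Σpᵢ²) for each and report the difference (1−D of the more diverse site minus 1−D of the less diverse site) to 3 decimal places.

0.027

Sample 1: N=162, proportions 0.03704, 0.59259, 0.04938, 0.08025, 0.00617, 0.03086, 0.04938, 0.07407, 0.08025, giving 1−D = 0.62323 (working shown to 5 dp, full precision carried).
Sample 2: N=78, proportions 0.02564, 0.51282, 0.01282, 0.0641, 0.12821, 0.25641, giving 1−D = 0.64990.
Difference = |0.62323 − 0.64990| = 0.02667, i.e. 0.027 to 3 decimal places.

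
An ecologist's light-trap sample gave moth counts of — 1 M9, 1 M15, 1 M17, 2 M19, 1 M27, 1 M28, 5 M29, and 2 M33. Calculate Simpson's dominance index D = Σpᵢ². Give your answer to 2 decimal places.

Total N = 1+1+1+2+1+1+5+2 = 14, so the proportions are 0.0714, 0.0714, 0.0714, 0.1429, 0.0714, 0.0714, 0.3571, 0.1429 (working shown to 4 dp, full precision carried).
D = 0.0714² + 0.0714² + 0.0714² + 0.1429² + 0.0714² + 0.0714² + 0.3571² + 0.1429² = 0.0051 + 0.0051 + 0.0051 + 0.0204 + 0.0051 + 0.0051 + 0.1276 + 0.0204 = 0.1939.
To 2 decimal places, D = 0.19.

0.19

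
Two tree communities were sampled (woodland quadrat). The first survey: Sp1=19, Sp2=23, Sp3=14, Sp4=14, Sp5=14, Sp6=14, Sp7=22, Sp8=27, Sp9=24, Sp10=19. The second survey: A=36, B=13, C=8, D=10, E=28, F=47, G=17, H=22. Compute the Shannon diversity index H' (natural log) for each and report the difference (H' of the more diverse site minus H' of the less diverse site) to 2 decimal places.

0.35

The first survey: N=190, proportions 0.1, 0.1210526, 0.0736842, 0.0736842, 0.0736842, 0.0736842, 0.1157895, 0.1421053, 0.1263158, 0.1, giving H' = 2.2730447 (working shown to 7 dp, full precision carried).
The second survey: N=181, proportions 0.198895, 0.0718232, 0.0441989, 0.0552486, 0.1546961, 0.2596685, 0.0939227, 0.121547, giving H' = 1.9253554.
Difference = |2.2730447 − 1.9253554| = 0.3476893, i.e. 0.35 to 2 decimal places.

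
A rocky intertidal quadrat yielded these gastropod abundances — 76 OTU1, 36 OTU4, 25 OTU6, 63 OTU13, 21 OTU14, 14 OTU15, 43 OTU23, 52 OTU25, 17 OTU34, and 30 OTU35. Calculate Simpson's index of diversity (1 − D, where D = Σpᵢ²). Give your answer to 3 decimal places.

0.873

Total N = 76+36+25+63+21+14+43+52+17+30 = 377, so the proportions are 0.20159, 0.09549, 0.06631, 0.16711, 0.0557, 0.03714, 0.11406, 0.13793, 0.04509, 0.07958 (working shown to 5 dp, full precision carried).
D = 0.20159² + 0.09549² + 0.06631² + 0.16711² + 0.0557² + 0.03714² + 0.11406² + 0.13793² + 0.04509² + 0.07958² = 0.04064 + 0.00912 + 0.00440 + 0.02793 + 0.00310 + 0.00138 + 0.01301 + 0.01902 + 0.00203 + 0.00633 = 0.12696.
So 1 − D = 0.87304, i.e. 0.873 to 3 decimal places.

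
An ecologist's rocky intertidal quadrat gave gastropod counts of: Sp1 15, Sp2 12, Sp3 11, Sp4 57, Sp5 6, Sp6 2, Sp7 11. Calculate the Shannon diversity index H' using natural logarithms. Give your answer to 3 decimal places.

1.528

Total N = 15+12+11+57+6+2+11 = 114, so the proportions are 0.13158, 0.10526, 0.09649, 0.5, 0.05263, 0.01754, 0.09649 (working shown to 5 dp, full precision carried).
Each pᵢ ln pᵢ term: 0.13158×(-2.02815)=-0.26686, 0.10526×(-2.25129)=-0.23698, 0.09649×(-2.33830)=-0.22563, 0.5×(-0.69315)=-0.34657, 0.05263×(-2.94444)=-0.15497, 0.01754×(-4.04305)=-0.07093, 0.09649×(-2.33830)=-0.22563.
Sum = -1.52757, so H' = 1.528.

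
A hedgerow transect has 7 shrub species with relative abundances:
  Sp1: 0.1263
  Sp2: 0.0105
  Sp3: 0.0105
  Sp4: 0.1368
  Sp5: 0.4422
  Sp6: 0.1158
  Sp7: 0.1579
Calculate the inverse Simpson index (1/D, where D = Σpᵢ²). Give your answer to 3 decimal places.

D = 0.1263² + 0.0105² + 0.0105² + 0.1368² + 0.4422² + 0.1158² + 0.1579² = 0.0159517 + 0.0001103 + 0.0001103 + 0.0187142 + 0.1955408 + 0.0134096 + 0.0249324 = 0.2687693 (working shown to 7 dp, full precision carried).
So 1/D = 3.72066, i.e. 3.721 to 3 decimal places.

3.721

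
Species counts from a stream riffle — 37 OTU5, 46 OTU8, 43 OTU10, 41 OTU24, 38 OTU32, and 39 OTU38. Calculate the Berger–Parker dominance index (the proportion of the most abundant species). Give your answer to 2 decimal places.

Total N = 37+46+43+41+38+39 = 244, so the proportions are 0.1516, 0.1885, 0.1762, 0.168, 0.1557, 0.1598 (working shown to 4 dp, full precision carried).
The largest proportion is 0.1885, i.e. d = 0.19 to 2 decimal places.

0.19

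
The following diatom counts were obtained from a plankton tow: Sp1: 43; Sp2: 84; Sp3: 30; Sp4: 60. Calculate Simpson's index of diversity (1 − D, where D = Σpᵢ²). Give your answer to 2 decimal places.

0.72

Total N = 43+84+30+60 = 217, so the proportions are 0.1982, 0.3871, 0.1382, 0.2765 (working shown to 4 dp, full precision carried).
D = 0.1982² + 0.3871² + 0.1382² + 0.2765² = 0.0393 + 0.1498 + 0.0191 + 0.0765 = 0.2847.
So 1 − D = 0.7153, i.e. 0.72 to 2 decimal places.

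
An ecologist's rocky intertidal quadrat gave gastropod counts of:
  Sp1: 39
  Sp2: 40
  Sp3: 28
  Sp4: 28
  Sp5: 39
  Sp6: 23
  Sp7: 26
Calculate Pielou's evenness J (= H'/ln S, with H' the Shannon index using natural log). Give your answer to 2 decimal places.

0.99

Total N = 39+40+28+28+39+23+26 = 223, so the proportions are 0.1749, 0.1794, 0.1256, 0.1256, 0.1749, 0.1031, 0.1166 (working shown to 4 dp, full precision carried).
H' = −Σ pᵢ ln pᵢ = −((-0.3049) + (-0.3082) + (-0.2605) + (-0.2605) + (-0.3049) + (-0.2343) + (-0.2506)) = 1.9240.
With S = 7 species, ln S = 1.9459, so J = 1.9240/1.9459 = 0.9887, i.e. 0.99 to 2 decimal places.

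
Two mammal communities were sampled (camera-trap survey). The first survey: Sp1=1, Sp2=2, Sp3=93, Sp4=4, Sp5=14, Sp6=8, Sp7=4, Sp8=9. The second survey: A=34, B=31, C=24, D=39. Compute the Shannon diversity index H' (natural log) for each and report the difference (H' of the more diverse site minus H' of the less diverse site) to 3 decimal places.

0.225

The first survey: N=135, proportions 0.00741, 0.01481, 0.68889, 0.02963, 0.1037, 0.05926, 0.02963, 0.06667, giving H' = 1.14701 (working shown to 5 dp, full precision carried).
The second survey: N=128, proportions 0.26562, 0.24219, 0.1875, 0.30469, giving H' = 1.37155.
Difference = |1.14701 − 1.37155| = 0.22454, i.e. 0.225 to 3 decimal places.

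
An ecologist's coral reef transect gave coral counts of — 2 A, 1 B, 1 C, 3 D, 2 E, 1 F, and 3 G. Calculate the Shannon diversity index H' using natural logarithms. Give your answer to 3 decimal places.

1.845

Total N = 2+1+1+3+2+1+3 = 13, so the proportions are 0.15385, 0.07692, 0.07692, 0.23077, 0.15385, 0.07692, 0.23077 (working shown to 5 dp, full precision carried).
Each pᵢ ln pᵢ term: 0.15385×(-1.87180)=-0.28797, 0.07692×(-2.56495)=-0.19730, 0.07692×(-2.56495)=-0.19730, 0.23077×(-1.46634)=-0.33839, 0.15385×(-1.87180)=-0.28797, 0.07692×(-2.56495)=-0.19730, 0.23077×(-1.46634)=-0.33839.
Sum = -1.84462, so H' = 1.845.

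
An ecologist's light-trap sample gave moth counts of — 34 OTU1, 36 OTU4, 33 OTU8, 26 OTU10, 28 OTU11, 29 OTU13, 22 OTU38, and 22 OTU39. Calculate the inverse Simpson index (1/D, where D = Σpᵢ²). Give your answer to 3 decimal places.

Total N = 34+36+33+26+28+29+22+22 = 230, so the proportions are 0.1478261, 0.1565217, 0.1434783, 0.1130435, 0.1217391, 0.126087, 0.0956522, 0.0956522 (working shown to 7 dp, full precision carried).
D = 0.1478261² + 0.1565217² + 0.1434783² + 0.1130435² + 0.1217391² + 0.126087² + 0.0956522² + 0.0956522² = 0.0218526 + 0.0244991 + 0.0205860 + 0.0127788 + 0.0148204 + 0.0158979 + 0.0091493 + 0.0091493 = 0.1287335.
So 1/D = 7.76799, i.e. 7.768 to 3 decimal places.

7.768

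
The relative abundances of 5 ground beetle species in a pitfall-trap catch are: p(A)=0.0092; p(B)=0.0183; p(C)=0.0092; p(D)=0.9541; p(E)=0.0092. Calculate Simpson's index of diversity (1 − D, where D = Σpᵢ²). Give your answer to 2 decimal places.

0.09

D = 0.0092² + 0.0183² + 0.0092² + 0.9541² + 0.0092² = 0.0001 + 0.0003 + 0.0001 + 0.9103 + 0.0001 = 0.9109 (working shown to 4 dp, full precision carried).
So 1 − D = 0.0891, i.e. 0.09 to 2 decimal places.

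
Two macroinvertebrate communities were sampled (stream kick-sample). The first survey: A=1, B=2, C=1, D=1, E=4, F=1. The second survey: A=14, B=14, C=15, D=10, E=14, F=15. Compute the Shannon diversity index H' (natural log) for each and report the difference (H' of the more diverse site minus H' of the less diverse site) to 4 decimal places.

The first survey: N=10, proportions 0.1, 0.2, 0.1, 0.1, 0.4, 0.1, giving H' = 1.609438 (working shown to 6 dp, full precision carried).
The second survey: N=82, proportions 0.170732, 0.170732, 0.182927, 0.121951, 0.170732, 0.182927, giving H' = 1.783454.
Difference = |1.609438 − 1.783454| = 0.174016, i.e. 0.1740 to 4 decimal places.

0.1740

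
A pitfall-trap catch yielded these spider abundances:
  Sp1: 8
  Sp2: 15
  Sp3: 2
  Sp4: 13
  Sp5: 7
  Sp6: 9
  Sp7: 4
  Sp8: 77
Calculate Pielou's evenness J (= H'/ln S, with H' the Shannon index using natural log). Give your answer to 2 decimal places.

0.70

Total N = 8+15+2+13+7+9+4+77 = 135, so the proportions are 0.0593, 0.1111, 0.0148, 0.0963, 0.0519, 0.0667, 0.0296, 0.5704 (working shown to 4 dp, full precision carried).
H' = −Σ pᵢ ln pᵢ = −((-0.1675) + (-0.2441) + (-0.0624) + (-0.2254) + (-0.1534) + (-0.1805) + (-0.1043) + (-0.3202)) = 1.4579.
With S = 8 species, ln S = 2.0794, so J = 1.4579/2.0794 = 0.7011, i.e. 0.70 to 2 decimal places.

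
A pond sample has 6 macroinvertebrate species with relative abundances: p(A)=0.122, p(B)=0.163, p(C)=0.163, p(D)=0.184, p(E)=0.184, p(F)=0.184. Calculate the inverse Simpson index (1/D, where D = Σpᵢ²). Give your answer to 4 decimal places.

D = 0.122² + 0.163² + 0.163² + 0.184² + 0.184² + 0.184² = 0.01488400 + 0.02656900 + 0.02656900 + 0.03385600 + 0.03385600 + 0.03385600 = 0.16959000 (working shown to 8 dp, full precision carried).
So 1/D = 5.896574, i.e. 5.8966 to 4 decimal places.

5.8966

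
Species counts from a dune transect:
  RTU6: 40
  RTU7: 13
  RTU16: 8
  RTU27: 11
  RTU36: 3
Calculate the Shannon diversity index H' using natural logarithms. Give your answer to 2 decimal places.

Total N = 40+13+8+11+3 = 75, so the proportions are 0.5333, 0.1733, 0.1067, 0.1467, 0.04 (working shown to 4 dp, full precision carried).
Each pᵢ ln pᵢ term: 0.5333×(-0.6286)=-0.3353, 0.1733×(-1.7525)=-0.3038, 0.1067×(-2.2380)=-0.2387, 0.1467×(-1.9196)=-0.2815, 0.04×(-3.2189)=-0.1288.
Sum = -1.2881, so H' = 1.29.

1.29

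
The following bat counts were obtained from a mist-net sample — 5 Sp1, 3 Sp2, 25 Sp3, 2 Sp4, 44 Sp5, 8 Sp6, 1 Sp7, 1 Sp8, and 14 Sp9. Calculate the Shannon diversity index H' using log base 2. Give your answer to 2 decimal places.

Total N = 5+3+25+2+44+8+1+1+14 = 103, so the proportions are 0.0485, 0.0291, 0.2427, 0.0194, 0.4272, 0.0777, 0.0097, 0.0097, 0.1359 (working shown to 4 dp, full precision carried).
Each pᵢ log₂ pᵢ term: 0.0485×(-4.3646)=-0.2119, 0.0291×(-5.1015)=-0.1486, 0.2427×(-2.0426)=-0.4958, 0.0194×(-5.6865)=-0.1104, 0.4272×(-1.2271)=-0.5242, 0.0777×(-3.6865)=-0.2863, 0.0097×(-6.6865)=-0.0649, 0.0097×(-6.6865)=-0.0649, 0.1359×(-2.8791)=-0.3913.
Sum = -2.2984, so H' = 2.30.

2.30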